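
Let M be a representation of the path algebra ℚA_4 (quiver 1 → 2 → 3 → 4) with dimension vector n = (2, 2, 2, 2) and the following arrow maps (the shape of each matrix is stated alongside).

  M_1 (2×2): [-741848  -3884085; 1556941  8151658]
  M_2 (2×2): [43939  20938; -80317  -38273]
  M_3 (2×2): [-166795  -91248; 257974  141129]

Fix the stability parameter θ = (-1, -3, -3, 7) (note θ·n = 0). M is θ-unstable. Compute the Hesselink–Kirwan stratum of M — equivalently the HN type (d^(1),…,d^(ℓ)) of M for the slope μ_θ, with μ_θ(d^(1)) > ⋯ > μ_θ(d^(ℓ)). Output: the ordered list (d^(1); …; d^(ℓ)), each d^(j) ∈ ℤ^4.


Interval decomposition of M: I[1,4]^2.
HN type (ℓ=2): μ^(1)=7; μ^(2)=-7/3

((0, 0, 0, 2); (2, 2, 2, 0))


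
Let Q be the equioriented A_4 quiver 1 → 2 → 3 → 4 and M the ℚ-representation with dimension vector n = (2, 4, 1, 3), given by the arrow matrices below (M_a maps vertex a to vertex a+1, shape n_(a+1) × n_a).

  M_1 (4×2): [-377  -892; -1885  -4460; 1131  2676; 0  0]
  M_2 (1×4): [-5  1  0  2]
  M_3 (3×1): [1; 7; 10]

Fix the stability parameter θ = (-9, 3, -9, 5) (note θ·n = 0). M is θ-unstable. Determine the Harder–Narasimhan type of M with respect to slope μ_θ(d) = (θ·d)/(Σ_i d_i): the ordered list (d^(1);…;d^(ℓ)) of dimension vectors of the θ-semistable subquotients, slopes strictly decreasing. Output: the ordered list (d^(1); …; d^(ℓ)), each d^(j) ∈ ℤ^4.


Barcode: M ≅ I[1,1], I[1,2], I[2,2]^2, I[2,4], I[4,4]^2. HN layers by μ_θ (4 steps, strictly decreasing):
  μ^(1)=5; μ^(2)=3; μ^(3)=-3; μ^(4)=-9

((0, 0, 0, 3); (0, 3, 0, 0); (0, 1, 1, 0); (2, 0, 0, 0))


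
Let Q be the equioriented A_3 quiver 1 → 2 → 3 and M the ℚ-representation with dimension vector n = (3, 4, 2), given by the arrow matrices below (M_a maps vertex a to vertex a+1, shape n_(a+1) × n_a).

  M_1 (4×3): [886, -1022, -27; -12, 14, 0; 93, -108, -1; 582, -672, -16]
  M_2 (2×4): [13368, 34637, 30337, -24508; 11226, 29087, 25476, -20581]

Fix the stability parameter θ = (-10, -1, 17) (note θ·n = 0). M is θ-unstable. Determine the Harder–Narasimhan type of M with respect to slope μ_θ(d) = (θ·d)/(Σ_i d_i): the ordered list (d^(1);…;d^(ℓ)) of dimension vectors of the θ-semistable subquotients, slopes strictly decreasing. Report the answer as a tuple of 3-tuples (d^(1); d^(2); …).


Interval decomposition of M: I[1,2], I[1,3]^2, I[2,2].
HN type (ℓ=3): μ^(1)=17; μ^(2)=-1; μ^(3)=-10

((0, 0, 2); (0, 4, 0); (3, 0, 0))


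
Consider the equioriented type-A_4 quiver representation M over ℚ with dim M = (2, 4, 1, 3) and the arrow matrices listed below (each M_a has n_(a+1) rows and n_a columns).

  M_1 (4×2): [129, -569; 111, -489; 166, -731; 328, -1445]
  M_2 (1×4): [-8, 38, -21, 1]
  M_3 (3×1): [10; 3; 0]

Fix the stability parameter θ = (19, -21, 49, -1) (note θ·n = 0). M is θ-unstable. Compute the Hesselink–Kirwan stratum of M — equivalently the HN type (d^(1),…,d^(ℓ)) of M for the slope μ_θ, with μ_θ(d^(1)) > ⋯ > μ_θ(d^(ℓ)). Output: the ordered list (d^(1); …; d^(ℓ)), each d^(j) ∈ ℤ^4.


Barcode: M ≅ I[1,2], I[1,4], I[2,2]^2, I[4,4]^2. HN layers by μ_θ (3 steps, strictly decreasing):
  μ^(1)=24; μ^(2)=-1; μ^(3)=-21

((0, 0, 1, 1); (2, 2, 0, 2); (0, 2, 0, 0))


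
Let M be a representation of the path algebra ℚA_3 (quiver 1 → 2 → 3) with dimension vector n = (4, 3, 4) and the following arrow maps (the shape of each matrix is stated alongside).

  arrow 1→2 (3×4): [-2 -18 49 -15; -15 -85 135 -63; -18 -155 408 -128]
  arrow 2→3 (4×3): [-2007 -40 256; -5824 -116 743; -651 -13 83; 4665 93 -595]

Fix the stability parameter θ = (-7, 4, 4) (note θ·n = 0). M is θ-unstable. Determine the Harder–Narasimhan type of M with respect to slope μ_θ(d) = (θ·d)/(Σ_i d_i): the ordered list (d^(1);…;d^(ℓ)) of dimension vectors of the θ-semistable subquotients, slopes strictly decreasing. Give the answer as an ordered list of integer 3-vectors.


Interval decomposition of M: I[1,1], I[1,3]^3, I[3,3].
HN type (ℓ=2): μ^(1)=4; μ^(2)=-7

((0, 3, 4); (4, 0, 0))


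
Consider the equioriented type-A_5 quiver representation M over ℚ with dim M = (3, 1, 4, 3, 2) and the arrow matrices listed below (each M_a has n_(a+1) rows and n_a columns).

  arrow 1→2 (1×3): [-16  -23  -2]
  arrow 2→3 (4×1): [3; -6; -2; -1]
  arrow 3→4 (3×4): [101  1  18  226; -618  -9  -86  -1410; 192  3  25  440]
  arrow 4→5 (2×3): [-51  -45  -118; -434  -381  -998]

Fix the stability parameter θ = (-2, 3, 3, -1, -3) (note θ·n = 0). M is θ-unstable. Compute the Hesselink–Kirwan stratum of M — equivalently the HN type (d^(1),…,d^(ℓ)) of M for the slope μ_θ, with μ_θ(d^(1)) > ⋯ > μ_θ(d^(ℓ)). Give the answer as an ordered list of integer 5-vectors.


Interval decomposition of M: I[1,1]^2, I[1,5], I[3,3], I[3,4], I[3,5].
HN type (ℓ=5): μ^(1)=3; μ^(2)=1; μ^(3)=1/2; μ^(4)=-1/3; μ^(5)=-2

((0, 0, 1, 0, 0); (0, 0, 1, 1, 0); (0, 1, 1, 1, 1); (0, 0, 1, 1, 1); (3, 0, 0, 0, 0))


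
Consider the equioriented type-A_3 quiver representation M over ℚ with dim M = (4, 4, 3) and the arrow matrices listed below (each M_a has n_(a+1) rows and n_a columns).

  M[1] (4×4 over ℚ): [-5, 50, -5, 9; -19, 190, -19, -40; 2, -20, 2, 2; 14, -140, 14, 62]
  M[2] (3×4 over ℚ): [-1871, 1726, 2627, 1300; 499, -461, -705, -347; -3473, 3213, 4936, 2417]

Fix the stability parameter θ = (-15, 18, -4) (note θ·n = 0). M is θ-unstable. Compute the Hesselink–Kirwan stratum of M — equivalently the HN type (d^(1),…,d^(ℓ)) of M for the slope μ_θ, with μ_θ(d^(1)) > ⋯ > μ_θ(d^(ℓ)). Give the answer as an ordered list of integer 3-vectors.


Interval decomposition of M: I[1,1]^2, I[1,3]^2, I[2,2], I[2,3].
HN type (ℓ=3): μ^(1)=18; μ^(2)=7; μ^(3)=-15

((0, 1, 0); (0, 3, 3); (4, 0, 0))


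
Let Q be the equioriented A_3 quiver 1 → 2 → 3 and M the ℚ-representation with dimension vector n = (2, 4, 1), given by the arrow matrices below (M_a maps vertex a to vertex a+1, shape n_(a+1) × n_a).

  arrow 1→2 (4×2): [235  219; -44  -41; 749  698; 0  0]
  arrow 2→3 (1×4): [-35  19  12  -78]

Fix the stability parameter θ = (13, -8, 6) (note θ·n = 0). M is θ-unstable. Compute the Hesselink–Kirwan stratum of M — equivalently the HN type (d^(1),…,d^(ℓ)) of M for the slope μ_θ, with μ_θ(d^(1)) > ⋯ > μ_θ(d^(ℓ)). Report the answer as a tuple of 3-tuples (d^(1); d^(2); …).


Interval decomposition of M: I[1,2], I[1,3], I[2,2]^2.
HN type (ℓ=3): μ^(1)=6; μ^(2)=5/2; μ^(3)=-8

((0, 0, 1); (2, 2, 0); (0, 2, 0))


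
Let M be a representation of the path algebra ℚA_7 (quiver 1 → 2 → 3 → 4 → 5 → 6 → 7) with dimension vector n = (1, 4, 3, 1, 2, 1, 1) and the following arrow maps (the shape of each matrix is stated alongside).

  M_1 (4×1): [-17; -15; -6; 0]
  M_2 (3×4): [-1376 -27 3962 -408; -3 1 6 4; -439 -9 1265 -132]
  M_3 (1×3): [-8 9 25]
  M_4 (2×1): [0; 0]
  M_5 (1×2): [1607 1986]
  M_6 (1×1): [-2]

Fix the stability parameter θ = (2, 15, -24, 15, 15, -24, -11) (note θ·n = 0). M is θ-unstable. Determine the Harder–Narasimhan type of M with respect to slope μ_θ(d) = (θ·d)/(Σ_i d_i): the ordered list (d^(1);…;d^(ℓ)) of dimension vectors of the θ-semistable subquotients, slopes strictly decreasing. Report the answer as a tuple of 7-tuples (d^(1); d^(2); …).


Barcode: M ≅ I[1,3], I[2,2], I[2,3], I[2,4], I[5,5], I[5,7]. HN layers by μ_θ (4 steps, strictly decreasing):
  μ^(1)=15; μ^(2)=-7/3; μ^(3)=-9/2; μ^(4)=-20/3

((0, 1, 0, 1, 1, 0, 0); (1, 1, 1, 0, 0, 0, 0); (0, 2, 2, 0, 0, 0, 0); (0, 0, 0, 0, 1, 1, 1))


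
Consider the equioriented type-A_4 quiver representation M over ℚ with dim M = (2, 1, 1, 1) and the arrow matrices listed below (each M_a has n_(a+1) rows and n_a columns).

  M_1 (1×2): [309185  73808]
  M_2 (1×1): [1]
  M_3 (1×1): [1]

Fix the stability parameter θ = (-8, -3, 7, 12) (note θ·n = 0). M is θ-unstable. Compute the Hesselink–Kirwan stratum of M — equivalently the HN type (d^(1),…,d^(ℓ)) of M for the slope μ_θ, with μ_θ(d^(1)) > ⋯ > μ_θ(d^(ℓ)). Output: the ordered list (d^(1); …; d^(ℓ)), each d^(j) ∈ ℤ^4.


Interval decomposition of M: I[1,1], I[1,4].
HN type (ℓ=4): μ^(1)=12; μ^(2)=7; μ^(3)=-3; μ^(4)=-8

((0, 0, 0, 1); (0, 0, 1, 0); (0, 1, 0, 0); (2, 0, 0, 0))


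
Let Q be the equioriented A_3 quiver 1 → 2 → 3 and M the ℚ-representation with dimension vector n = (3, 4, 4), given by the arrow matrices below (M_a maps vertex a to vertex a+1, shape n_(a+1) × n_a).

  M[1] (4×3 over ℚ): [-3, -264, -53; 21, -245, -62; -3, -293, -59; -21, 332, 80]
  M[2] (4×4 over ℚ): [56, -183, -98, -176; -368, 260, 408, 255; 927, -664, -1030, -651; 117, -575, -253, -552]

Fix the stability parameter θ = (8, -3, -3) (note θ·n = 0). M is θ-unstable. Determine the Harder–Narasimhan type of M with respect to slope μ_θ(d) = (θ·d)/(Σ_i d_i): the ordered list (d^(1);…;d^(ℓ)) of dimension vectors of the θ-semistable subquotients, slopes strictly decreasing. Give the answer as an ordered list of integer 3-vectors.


Via rank(M_{q-1}∘⋯∘M_p): M ≅ I[1,3]^3, I[2,3].
μ_θ-semistable layers: μ^(1)=2/3; μ^(2)=-3

((3, 3, 3); (0, 1, 1))


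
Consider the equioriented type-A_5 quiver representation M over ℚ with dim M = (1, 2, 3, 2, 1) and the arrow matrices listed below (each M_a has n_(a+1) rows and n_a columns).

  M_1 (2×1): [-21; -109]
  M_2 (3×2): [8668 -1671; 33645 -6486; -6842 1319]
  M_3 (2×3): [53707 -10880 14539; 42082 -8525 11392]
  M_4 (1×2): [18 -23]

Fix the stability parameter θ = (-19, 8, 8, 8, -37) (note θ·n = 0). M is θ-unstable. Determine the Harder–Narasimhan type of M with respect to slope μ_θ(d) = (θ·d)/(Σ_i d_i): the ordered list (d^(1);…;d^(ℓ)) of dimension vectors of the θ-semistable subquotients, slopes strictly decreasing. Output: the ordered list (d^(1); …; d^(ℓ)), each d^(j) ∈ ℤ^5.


Interval decomposition of M: I[1,5], I[2,3], I[3,4].
HN type (ℓ=3): μ^(1)=8; μ^(2)=-13/4; μ^(3)=-19

((0, 1, 2, 1, 0); (0, 1, 1, 1, 1); (1, 0, 0, 0, 0))


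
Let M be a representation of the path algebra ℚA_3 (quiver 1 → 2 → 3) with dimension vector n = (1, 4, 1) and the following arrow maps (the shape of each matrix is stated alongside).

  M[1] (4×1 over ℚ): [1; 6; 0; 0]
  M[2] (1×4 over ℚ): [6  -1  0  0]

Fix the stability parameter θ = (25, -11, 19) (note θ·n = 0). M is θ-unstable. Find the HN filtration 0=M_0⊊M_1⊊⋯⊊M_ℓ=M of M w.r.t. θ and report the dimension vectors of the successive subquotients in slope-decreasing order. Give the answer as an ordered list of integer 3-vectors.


Via rank(M_{q-1}∘⋯∘M_p): M ≅ I[1,2], I[2,2]^2, I[2,3].
μ_θ-semistable layers: μ^(1)=19; μ^(2)=7; μ^(3)=-11

((0, 0, 1); (1, 1, 0); (0, 3, 0))


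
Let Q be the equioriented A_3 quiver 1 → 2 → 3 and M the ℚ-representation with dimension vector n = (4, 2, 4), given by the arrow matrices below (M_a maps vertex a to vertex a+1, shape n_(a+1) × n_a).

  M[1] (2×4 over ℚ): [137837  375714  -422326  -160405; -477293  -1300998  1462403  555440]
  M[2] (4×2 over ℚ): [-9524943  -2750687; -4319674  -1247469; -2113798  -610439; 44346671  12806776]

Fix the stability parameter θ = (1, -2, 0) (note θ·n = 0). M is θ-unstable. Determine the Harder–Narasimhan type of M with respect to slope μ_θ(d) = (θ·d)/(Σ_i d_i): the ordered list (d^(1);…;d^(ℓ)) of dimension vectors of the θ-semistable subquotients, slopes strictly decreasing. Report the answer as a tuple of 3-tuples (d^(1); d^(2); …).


Barcode: M ≅ I[1,1]^2, I[1,3]^2, I[3,3]^2. HN layers by μ_θ (3 steps, strictly decreasing):
  μ^(1)=1; μ^(2)=0; μ^(3)=-1/2

((2, 0, 0); (0, 0, 4); (2, 2, 0))


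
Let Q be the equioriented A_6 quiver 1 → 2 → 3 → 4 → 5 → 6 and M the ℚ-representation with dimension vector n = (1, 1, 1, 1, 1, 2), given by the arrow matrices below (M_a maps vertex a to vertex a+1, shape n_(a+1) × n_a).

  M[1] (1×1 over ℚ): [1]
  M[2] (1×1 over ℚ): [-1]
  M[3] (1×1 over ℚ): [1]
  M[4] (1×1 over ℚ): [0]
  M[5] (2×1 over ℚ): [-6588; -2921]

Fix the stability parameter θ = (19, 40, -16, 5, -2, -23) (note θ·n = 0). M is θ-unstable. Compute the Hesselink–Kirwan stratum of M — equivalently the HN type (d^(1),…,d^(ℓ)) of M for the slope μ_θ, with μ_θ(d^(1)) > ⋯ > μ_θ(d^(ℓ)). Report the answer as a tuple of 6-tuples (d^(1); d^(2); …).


Via rank(M_{q-1}∘⋯∘M_p): M ≅ I[1,4], I[5,6], I[6,6].
μ_θ-semistable layers: μ^(1)=12; μ^(2)=-25/2; μ^(3)=-23

((1, 1, 1, 1, 0, 0); (0, 0, 0, 0, 1, 1); (0, 0, 0, 0, 0, 1))


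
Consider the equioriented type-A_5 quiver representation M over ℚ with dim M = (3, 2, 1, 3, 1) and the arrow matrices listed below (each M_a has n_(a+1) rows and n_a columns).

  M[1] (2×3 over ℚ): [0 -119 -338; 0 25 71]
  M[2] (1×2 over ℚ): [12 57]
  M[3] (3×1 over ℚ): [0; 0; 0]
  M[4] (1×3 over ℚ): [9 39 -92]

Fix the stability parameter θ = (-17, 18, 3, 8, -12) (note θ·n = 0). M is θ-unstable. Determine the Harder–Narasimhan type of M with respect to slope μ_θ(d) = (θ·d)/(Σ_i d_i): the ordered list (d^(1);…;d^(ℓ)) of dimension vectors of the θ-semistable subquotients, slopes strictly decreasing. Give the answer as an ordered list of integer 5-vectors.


Via rank(M_{q-1}∘⋯∘M_p): M ≅ I[1,1], I[1,2], I[1,3], I[4,4]^2, I[4,5].
μ_θ-semistable layers: μ^(1)=18; μ^(2)=21/2; μ^(3)=8; μ^(4)=-2; μ^(5)=-17

((0, 1, 0, 0, 0); (0, 1, 1, 0, 0); (0, 0, 0, 2, 0); (0, 0, 0, 1, 1); (3, 0, 0, 0, 0))


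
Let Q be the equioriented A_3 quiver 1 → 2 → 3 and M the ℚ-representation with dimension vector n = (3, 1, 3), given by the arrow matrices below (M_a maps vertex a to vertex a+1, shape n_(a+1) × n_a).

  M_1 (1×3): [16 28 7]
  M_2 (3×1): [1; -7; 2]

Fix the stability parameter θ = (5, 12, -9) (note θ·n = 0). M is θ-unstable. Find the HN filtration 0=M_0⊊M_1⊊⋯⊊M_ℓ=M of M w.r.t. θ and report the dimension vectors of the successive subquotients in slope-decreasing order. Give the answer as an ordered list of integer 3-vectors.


Barcode: M ≅ I[1,1]^2, I[1,3], I[3,3]^2. HN layers by μ_θ (3 steps, strictly decreasing):
  μ^(1)=5; μ^(2)=8/3; μ^(3)=-9

((2, 0, 0); (1, 1, 1); (0, 0, 2))


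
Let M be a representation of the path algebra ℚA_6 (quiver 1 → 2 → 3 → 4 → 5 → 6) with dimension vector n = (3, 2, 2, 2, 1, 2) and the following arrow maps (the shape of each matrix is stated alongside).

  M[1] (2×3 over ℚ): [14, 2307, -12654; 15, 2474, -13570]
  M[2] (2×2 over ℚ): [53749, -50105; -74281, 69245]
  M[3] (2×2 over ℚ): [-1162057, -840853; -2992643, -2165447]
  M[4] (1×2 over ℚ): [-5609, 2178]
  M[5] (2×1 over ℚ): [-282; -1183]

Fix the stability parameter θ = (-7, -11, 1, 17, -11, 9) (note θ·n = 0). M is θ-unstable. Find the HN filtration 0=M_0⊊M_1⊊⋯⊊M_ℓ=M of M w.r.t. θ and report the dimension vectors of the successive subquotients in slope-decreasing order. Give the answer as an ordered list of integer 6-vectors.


Barcode: M ≅ I[1,1], I[1,2], I[1,3], I[3,6], I[4,4], I[6,6]. HN layers by μ_θ (6 steps, strictly decreasing):
  μ^(1)=17; μ^(2)=9; μ^(3)=3; μ^(4)=1; μ^(5)=-7; μ^(6)=-9

((0, 0, 0, 1, 0, 0); (0, 0, 0, 0, 0, 2); (0, 0, 0, 1, 1, 0); (0, 0, 2, 0, 0, 0); (1, 0, 0, 0, 0, 0); (2, 2, 0, 0, 0, 0))


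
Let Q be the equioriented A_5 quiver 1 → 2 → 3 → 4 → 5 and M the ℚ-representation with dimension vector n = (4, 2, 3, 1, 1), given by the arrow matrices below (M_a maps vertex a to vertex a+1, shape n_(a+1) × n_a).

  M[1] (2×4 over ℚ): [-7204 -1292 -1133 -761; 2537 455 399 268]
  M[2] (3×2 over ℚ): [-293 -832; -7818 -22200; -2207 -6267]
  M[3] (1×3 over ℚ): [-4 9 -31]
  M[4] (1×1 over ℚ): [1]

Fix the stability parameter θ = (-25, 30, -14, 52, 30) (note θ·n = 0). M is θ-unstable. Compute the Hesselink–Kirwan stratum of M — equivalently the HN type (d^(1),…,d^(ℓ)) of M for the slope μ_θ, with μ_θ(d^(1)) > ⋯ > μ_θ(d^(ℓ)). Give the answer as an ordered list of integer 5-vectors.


Barcode: M ≅ I[1,1]^2, I[1,3], I[1,5], I[3,3]. HN layers by μ_θ (4 steps, strictly decreasing):
  μ^(1)=41; μ^(2)=8; μ^(3)=-14; μ^(4)=-25

((0, 0, 0, 1, 1); (0, 2, 2, 0, 0); (0, 0, 1, 0, 0); (4, 0, 0, 0, 0))


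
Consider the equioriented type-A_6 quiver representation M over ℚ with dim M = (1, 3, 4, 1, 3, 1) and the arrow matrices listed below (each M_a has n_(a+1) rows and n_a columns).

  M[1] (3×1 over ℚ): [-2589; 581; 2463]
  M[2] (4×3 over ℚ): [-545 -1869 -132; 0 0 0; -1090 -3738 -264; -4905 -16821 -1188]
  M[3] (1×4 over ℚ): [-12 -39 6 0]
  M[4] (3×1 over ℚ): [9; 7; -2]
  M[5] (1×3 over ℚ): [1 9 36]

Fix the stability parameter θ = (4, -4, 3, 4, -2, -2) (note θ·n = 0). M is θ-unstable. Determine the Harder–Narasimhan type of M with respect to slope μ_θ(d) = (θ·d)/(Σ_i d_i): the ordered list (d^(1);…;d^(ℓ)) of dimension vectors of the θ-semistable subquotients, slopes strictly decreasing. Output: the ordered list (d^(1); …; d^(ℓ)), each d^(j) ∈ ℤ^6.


Interval decomposition of M: I[1,2], I[2,2], I[2,3], I[3,3]^2, I[3,5], I[5,5], I[5,6].
HN type (ℓ=5): μ^(1)=3; μ^(2)=5/3; μ^(3)=0; μ^(4)=-2; μ^(5)=-4

((0, 0, 3, 0, 0, 0); (0, 0, 1, 1, 1, 0); (1, 1, 0, 0, 0, 0); (0, 0, 0, 0, 2, 1); (0, 2, 0, 0, 0, 0))


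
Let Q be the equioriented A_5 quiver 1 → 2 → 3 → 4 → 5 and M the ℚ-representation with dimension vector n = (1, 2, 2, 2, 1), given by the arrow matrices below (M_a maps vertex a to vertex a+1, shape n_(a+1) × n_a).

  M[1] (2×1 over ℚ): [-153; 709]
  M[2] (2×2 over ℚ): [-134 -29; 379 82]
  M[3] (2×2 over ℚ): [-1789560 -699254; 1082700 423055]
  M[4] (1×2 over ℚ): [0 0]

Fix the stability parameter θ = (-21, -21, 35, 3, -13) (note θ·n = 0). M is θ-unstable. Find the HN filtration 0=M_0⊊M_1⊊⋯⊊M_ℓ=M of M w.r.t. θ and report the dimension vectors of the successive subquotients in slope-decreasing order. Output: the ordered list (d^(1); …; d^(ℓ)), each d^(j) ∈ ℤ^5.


Barcode: M ≅ I[1,4], I[2,3], I[4,4], I[5,5]. HN layers by μ_θ (5 steps, strictly decreasing):
  μ^(1)=35; μ^(2)=19; μ^(3)=3; μ^(4)=-13; μ^(5)=-21

((0, 0, 1, 0, 0); (0, 0, 1, 1, 0); (0, 0, 0, 1, 0); (0, 0, 0, 0, 1); (1, 2, 0, 0, 0))


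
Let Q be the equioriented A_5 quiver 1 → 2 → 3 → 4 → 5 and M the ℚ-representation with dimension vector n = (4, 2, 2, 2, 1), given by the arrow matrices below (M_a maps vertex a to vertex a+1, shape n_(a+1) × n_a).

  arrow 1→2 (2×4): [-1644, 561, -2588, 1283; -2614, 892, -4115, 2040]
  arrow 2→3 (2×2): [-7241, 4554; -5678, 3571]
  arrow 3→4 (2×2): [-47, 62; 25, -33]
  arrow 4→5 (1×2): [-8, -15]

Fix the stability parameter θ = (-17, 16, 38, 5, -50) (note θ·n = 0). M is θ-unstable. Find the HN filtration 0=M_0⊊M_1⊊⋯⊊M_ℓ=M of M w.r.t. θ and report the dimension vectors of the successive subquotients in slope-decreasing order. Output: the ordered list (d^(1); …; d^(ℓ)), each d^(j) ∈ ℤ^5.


Interval decomposition of M: I[1,1]^2, I[1,4], I[1,5].
HN type (ℓ=4): μ^(1)=43/2; μ^(2)=16; μ^(3)=9/4; μ^(4)=-17

((0, 0, 1, 1, 0); (0, 1, 0, 0, 0); (0, 1, 1, 1, 1); (4, 0, 0, 0, 0))


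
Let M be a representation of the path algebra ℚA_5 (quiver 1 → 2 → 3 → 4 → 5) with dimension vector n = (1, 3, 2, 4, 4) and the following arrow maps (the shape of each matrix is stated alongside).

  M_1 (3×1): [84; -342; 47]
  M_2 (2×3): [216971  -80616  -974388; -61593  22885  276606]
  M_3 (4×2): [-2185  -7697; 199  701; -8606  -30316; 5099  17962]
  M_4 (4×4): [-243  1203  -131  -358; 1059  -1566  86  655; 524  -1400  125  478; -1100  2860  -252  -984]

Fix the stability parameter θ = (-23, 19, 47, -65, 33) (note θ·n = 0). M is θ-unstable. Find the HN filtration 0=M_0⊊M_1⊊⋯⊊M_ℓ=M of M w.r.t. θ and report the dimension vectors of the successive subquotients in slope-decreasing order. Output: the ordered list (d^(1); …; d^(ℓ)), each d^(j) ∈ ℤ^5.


Interval decomposition of M: I[1,2], I[2,4], I[2,5], I[4,5]^2, I[5,5].
HN type (ℓ=5): μ^(1)=33; μ^(2)=19; μ^(3)=1/3; μ^(4)=-23; μ^(5)=-65

((0, 0, 0, 0, 4); (0, 1, 0, 0, 0); (0, 2, 2, 2, 0); (1, 0, 0, 0, 0); (0, 0, 0, 2, 0))


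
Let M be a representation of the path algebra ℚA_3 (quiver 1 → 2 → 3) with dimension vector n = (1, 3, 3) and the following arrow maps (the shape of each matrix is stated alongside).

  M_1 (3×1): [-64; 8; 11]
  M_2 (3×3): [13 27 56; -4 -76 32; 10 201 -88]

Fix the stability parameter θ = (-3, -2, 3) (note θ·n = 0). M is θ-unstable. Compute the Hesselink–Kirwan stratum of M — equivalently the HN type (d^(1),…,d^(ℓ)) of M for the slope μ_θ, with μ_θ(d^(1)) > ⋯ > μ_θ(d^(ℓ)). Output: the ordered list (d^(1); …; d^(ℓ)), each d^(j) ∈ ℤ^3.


Barcode: M ≅ I[1,2], I[2,3]^2, I[3,3]. HN layers by μ_θ (3 steps, strictly decreasing):
  μ^(1)=3; μ^(2)=-2; μ^(3)=-3

((0, 0, 3); (0, 3, 0); (1, 0, 0))


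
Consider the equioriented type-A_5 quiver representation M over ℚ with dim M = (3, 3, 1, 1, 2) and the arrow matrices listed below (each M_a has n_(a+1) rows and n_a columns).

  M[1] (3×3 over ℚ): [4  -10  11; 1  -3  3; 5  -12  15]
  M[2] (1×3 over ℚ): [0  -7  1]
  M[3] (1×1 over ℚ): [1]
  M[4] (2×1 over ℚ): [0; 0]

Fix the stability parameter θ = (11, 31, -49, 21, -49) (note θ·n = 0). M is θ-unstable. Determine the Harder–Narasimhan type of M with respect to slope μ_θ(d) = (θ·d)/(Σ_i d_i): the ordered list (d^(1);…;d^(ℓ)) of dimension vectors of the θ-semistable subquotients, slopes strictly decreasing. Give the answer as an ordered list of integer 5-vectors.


Interval decomposition of M: I[1,2]^2, I[1,4], I[5,5]^2.
HN type (ℓ=5): μ^(1)=31; μ^(2)=21; μ^(3)=11; μ^(4)=-7/3; μ^(5)=-49

((0, 2, 0, 0, 0); (0, 0, 0, 1, 0); (2, 0, 0, 0, 0); (1, 1, 1, 0, 0); (0, 0, 0, 0, 2))


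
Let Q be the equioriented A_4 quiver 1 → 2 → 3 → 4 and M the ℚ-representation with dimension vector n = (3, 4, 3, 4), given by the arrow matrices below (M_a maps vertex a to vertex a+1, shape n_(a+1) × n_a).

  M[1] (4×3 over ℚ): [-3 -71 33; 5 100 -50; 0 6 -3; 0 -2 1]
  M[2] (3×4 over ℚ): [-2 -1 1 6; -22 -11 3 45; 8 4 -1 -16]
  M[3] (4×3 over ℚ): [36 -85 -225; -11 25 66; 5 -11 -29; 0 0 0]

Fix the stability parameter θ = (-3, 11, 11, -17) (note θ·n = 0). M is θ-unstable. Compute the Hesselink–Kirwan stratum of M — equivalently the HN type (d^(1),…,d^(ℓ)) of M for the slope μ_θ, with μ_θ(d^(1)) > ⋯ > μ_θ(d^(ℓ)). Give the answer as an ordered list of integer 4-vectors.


Interval decomposition of M: I[1,2], I[1,4]^2, I[2,4], I[4,4].
HN type (ℓ=4): μ^(1)=11; μ^(2)=5/3; μ^(3)=-3; μ^(4)=-17

((0, 1, 0, 0); (0, 3, 3, 3); (3, 0, 0, 0); (0, 0, 0, 1))


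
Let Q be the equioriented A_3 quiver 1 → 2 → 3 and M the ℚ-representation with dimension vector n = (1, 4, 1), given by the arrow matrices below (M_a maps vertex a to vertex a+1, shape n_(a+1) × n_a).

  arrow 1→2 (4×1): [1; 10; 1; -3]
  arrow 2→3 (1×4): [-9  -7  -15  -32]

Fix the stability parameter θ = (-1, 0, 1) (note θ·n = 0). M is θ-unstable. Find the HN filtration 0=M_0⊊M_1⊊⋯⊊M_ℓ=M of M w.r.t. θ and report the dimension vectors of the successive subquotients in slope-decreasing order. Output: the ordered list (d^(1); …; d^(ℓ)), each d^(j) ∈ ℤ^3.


Via rank(M_{q-1}∘⋯∘M_p): M ≅ I[1,3], I[2,2]^3.
μ_θ-semistable layers: μ^(1)=1; μ^(2)=0; μ^(3)=-1

((0, 0, 1); (0, 4, 0); (1, 0, 0))


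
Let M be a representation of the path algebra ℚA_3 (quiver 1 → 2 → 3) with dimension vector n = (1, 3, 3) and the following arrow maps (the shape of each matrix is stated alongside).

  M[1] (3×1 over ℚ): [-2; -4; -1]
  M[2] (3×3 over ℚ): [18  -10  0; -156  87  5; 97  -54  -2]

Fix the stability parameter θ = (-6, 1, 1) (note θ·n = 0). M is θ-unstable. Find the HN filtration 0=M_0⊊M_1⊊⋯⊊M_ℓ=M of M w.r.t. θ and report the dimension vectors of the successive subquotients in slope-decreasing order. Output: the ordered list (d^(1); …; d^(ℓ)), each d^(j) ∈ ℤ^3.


Interval decomposition of M: I[1,3], I[2,3]^2.
HN type (ℓ=2): μ^(1)=1; μ^(2)=-6

((0, 3, 3); (1, 0, 0))


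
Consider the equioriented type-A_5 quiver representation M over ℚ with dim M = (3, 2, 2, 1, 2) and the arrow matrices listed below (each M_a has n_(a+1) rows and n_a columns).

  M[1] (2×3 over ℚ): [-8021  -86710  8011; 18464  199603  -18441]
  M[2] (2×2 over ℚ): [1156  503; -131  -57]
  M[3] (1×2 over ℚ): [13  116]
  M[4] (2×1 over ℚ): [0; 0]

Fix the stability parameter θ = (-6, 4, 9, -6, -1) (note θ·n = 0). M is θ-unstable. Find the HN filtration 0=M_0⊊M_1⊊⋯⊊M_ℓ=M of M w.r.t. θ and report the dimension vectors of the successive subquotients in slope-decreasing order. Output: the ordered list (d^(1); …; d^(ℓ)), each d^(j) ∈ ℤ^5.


Interval decomposition of M: I[1,1], I[1,3], I[1,4], I[5,5]^2.
HN type (ℓ=5): μ^(1)=9; μ^(2)=4; μ^(3)=7/3; μ^(4)=-1; μ^(5)=-6

((0, 0, 1, 0, 0); (0, 1, 0, 0, 0); (0, 1, 1, 1, 0); (0, 0, 0, 0, 2); (3, 0, 0, 0, 0))


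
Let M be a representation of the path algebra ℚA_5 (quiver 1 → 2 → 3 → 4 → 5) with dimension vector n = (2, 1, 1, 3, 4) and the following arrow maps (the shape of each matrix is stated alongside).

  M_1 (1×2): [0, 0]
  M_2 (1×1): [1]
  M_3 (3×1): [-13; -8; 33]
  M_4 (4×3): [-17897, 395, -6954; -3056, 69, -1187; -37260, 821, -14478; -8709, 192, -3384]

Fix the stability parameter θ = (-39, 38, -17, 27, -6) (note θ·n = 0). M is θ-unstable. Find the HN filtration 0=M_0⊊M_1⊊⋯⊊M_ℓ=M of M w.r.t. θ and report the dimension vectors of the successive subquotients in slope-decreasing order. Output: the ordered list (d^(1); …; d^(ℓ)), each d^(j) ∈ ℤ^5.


Via rank(M_{q-1}∘⋯∘M_p): M ≅ I[1,1]^2, I[2,5], I[4,5]^2, I[5,5].
μ_θ-semistable layers: μ^(1)=21/2; μ^(2)=-6; μ^(3)=-39

((0, 1, 1, 3, 3); (0, 0, 0, 0, 1); (2, 0, 0, 0, 0))


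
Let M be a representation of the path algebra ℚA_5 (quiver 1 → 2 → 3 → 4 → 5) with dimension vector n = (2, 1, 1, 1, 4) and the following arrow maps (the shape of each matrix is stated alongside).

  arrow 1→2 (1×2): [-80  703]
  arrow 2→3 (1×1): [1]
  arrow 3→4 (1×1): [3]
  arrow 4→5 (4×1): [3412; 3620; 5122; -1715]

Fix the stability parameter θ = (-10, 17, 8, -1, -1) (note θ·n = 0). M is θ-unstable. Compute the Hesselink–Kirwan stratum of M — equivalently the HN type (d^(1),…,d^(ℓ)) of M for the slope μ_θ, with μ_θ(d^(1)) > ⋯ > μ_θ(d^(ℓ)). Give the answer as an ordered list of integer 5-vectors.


Via rank(M_{q-1}∘⋯∘M_p): M ≅ I[1,1], I[1,5], I[5,5]^3.
μ_θ-semistable layers: μ^(1)=23/4; μ^(2)=-1; μ^(3)=-10

((0, 1, 1, 1, 1); (0, 0, 0, 0, 3); (2, 0, 0, 0, 0))


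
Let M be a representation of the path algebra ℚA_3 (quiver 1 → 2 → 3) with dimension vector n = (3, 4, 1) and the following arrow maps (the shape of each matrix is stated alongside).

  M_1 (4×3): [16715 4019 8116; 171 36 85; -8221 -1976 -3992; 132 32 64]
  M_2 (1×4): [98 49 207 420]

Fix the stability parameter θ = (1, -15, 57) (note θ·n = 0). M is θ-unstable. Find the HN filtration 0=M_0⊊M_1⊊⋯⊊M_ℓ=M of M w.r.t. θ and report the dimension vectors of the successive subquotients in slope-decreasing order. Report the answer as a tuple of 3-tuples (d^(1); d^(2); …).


Interval decomposition of M: I[1,2]^2, I[1,3], I[2,2].
HN type (ℓ=3): μ^(1)=57; μ^(2)=-7; μ^(3)=-15

((0, 0, 1); (3, 3, 0); (0, 1, 0))


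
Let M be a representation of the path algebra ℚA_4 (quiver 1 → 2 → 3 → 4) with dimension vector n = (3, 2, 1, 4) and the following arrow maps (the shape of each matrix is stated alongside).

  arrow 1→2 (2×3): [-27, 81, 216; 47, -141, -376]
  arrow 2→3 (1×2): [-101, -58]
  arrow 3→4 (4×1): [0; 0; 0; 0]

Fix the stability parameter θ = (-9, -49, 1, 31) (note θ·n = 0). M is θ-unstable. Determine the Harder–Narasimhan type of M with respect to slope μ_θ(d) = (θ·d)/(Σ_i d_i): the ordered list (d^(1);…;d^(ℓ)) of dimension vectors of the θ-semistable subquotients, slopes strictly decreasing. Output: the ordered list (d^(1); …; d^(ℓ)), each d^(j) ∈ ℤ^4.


Via rank(M_{q-1}∘⋯∘M_p): M ≅ I[1,1]^2, I[1,3], I[2,2], I[4,4]^4.
μ_θ-semistable layers: μ^(1)=31; μ^(2)=1; μ^(3)=-9; μ^(4)=-29; μ^(5)=-49

((0, 0, 0, 4); (0, 0, 1, 0); (2, 0, 0, 0); (1, 1, 0, 0); (0, 1, 0, 0))


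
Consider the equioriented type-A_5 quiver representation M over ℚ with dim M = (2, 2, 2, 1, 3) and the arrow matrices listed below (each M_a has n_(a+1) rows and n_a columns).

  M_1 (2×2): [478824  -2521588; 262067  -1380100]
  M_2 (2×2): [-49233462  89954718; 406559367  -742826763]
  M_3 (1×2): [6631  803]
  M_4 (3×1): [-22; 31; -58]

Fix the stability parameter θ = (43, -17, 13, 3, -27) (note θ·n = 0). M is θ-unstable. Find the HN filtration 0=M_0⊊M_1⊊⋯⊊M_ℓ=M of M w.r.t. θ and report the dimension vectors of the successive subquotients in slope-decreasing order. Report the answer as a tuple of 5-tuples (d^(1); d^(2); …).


Via rank(M_{q-1}∘⋯∘M_p): M ≅ I[1,2], I[1,5], I[3,3], I[5,5]^2.
μ_θ-semistable layers: μ^(1)=13; μ^(2)=3; μ^(3)=-27

((1, 1, 1, 0, 0); (1, 1, 1, 1, 1); (0, 0, 0, 0, 2))


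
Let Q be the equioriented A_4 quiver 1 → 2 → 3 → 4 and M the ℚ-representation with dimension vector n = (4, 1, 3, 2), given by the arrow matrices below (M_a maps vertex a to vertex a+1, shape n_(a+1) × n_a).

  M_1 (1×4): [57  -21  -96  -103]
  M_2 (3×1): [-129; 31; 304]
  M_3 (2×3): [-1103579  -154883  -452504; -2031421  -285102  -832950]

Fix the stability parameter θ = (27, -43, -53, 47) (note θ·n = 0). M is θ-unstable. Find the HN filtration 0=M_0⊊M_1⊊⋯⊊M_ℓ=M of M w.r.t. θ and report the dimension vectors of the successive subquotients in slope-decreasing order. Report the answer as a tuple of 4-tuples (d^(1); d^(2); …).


Via rank(M_{q-1}∘⋯∘M_p): M ≅ I[1,1]^3, I[1,4], I[3,3], I[3,4].
μ_θ-semistable layers: μ^(1)=47; μ^(2)=27; μ^(3)=-23; μ^(4)=-53

((0, 0, 0, 2); (3, 0, 0, 0); (1, 1, 1, 0); (0, 0, 2, 0))


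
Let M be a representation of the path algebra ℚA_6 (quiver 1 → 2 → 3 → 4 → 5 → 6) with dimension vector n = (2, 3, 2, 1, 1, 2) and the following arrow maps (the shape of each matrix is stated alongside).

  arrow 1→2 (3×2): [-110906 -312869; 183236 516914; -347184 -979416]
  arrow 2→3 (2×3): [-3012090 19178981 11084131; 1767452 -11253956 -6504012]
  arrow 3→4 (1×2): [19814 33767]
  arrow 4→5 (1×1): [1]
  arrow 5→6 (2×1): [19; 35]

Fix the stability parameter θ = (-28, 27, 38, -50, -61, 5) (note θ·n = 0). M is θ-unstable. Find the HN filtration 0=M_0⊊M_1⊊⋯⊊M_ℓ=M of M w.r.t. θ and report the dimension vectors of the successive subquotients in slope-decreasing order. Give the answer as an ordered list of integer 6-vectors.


Barcode: M ≅ I[1,1], I[1,6], I[2,2], I[2,3], I[6,6]. HN layers by μ_θ (5 steps, strictly decreasing):
  μ^(1)=38; μ^(2)=27; μ^(3)=5; μ^(4)=-23/2; μ^(5)=-28

((0, 0, 1, 0, 0, 0); (0, 2, 0, 0, 0, 0); (0, 0, 0, 0, 0, 2); (0, 1, 1, 1, 1, 0); (2, 0, 0, 0, 0, 0))


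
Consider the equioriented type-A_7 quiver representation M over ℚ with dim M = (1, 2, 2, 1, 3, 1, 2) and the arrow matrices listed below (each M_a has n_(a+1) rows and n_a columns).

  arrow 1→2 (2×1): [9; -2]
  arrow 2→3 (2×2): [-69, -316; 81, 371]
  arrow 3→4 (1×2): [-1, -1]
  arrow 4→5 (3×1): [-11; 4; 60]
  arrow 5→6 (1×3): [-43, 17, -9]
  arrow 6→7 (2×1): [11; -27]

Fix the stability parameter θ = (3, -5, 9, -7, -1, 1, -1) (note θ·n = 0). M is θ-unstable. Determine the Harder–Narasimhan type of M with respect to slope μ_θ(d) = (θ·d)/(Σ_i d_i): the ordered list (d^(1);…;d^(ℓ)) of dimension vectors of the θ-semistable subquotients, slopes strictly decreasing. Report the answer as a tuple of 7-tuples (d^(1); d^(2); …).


Interval decomposition of M: I[1,7], I[2,3], I[5,5]^2, I[7,7].
HN type (ℓ=4): μ^(1)=9; μ^(2)=1/5; μ^(3)=-1; μ^(4)=-5

((0, 0, 1, 0, 0, 0, 0); (0, 0, 1, 1, 1, 1, 1); (1, 1, 0, 0, 2, 0, 1); (0, 1, 0, 0, 0, 0, 0))


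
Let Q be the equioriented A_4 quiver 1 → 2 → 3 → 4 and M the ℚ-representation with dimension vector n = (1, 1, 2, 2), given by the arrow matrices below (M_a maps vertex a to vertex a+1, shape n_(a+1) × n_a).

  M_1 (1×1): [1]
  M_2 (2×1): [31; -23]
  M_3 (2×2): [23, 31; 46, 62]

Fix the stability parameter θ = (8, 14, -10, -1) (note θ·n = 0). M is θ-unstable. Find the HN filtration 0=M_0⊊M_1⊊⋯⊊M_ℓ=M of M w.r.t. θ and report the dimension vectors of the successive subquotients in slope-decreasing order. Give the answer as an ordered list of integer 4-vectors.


Barcode: M ≅ I[1,3], I[3,4], I[4,4]. HN layers by μ_θ (3 steps, strictly decreasing):
  μ^(1)=4; μ^(2)=-1; μ^(3)=-10

((1, 1, 1, 0); (0, 0, 0, 2); (0, 0, 1, 0))


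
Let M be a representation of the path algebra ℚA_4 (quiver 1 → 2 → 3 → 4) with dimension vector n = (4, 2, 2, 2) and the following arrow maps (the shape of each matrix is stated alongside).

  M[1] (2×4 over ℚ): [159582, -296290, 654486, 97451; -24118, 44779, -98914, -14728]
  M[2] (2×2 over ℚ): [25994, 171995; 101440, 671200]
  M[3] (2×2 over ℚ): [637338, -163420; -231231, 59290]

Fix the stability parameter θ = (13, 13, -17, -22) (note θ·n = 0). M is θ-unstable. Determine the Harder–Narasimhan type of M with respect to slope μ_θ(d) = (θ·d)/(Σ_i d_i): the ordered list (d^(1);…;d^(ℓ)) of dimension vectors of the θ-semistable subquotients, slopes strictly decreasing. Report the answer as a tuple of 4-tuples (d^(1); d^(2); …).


Via rank(M_{q-1}∘⋯∘M_p): M ≅ I[1,1]^2, I[1,2], I[1,4], I[3,3], I[4,4].
μ_θ-semistable layers: μ^(1)=13; μ^(2)=-13/4; μ^(3)=-17; μ^(4)=-22

((3, 1, 0, 0); (1, 1, 1, 1); (0, 0, 1, 0); (0, 0, 0, 1))


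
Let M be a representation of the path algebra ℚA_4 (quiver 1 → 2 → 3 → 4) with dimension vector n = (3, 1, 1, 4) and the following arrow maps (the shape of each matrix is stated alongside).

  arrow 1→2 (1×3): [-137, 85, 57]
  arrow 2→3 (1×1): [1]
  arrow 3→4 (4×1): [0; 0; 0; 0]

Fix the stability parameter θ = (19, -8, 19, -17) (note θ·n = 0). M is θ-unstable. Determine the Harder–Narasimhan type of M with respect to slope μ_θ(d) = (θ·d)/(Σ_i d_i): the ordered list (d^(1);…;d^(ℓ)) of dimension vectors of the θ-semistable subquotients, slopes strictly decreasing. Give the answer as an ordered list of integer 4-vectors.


Via rank(M_{q-1}∘⋯∘M_p): M ≅ I[1,1]^2, I[1,3], I[4,4]^4.
μ_θ-semistable layers: μ^(1)=19; μ^(2)=11/2; μ^(3)=-17

((2, 0, 1, 0); (1, 1, 0, 0); (0, 0, 0, 4))


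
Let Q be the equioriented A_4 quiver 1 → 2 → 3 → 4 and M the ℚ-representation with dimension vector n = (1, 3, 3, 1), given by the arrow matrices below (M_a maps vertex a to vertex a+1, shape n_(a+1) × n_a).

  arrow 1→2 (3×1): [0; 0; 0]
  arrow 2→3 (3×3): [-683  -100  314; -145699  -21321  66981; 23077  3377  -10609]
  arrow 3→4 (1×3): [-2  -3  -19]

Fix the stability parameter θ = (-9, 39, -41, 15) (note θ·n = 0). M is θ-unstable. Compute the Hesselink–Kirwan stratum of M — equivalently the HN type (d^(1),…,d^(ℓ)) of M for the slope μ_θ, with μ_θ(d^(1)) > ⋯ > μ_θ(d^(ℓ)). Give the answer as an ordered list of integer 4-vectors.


Interval decomposition of M: I[1,1], I[2,2], I[2,3]^2, I[3,4].
HN type (ℓ=5): μ^(1)=39; μ^(2)=15; μ^(3)=-1; μ^(4)=-9; μ^(5)=-41

((0, 1, 0, 0); (0, 0, 0, 1); (0, 2, 2, 0); (1, 0, 0, 0); (0, 0, 1, 0))


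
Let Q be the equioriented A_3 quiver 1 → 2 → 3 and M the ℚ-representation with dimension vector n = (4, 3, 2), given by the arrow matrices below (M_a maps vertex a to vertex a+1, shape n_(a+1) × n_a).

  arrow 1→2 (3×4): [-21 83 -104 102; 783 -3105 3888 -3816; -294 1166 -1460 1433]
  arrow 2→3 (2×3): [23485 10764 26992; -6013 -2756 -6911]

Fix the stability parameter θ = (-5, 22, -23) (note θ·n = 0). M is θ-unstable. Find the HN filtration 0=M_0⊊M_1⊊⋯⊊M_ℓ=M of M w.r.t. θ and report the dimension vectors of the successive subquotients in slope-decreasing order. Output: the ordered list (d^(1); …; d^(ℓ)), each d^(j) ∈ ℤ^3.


Barcode: M ≅ I[1,1]^2, I[1,3]^2, I[2,2]. HN layers by μ_θ (3 steps, strictly decreasing):
  μ^(1)=22; μ^(2)=-1/2; μ^(3)=-5

((0, 1, 0); (0, 2, 2); (4, 0, 0))


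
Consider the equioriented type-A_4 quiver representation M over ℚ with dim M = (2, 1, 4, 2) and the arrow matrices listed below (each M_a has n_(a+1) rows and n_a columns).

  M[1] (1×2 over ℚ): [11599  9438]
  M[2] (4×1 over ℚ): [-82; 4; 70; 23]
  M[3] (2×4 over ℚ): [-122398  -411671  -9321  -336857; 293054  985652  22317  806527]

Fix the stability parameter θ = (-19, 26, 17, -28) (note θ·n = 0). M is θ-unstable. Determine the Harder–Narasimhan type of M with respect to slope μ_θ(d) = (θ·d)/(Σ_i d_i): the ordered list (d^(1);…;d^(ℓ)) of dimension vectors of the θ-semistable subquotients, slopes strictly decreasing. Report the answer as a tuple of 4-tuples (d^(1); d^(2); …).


Interval decomposition of M: I[1,1], I[1,4], I[3,3]^2, I[3,4].
HN type (ℓ=4): μ^(1)=17; μ^(2)=5; μ^(3)=-11/2; μ^(4)=-19

((0, 0, 2, 0); (0, 1, 1, 1); (0, 0, 1, 1); (2, 0, 0, 0))


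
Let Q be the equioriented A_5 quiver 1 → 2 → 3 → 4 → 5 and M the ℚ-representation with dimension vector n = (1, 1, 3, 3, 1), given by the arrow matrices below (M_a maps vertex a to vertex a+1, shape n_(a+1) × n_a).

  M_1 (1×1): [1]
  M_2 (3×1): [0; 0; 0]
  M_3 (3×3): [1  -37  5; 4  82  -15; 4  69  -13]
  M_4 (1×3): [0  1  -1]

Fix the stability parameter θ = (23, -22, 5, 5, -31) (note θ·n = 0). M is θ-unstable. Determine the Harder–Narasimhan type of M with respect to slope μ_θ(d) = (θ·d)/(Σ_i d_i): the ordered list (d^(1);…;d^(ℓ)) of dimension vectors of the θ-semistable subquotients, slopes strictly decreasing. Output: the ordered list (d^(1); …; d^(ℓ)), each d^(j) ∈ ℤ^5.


Barcode: M ≅ I[1,2], I[3,4]^2, I[3,5]. HN layers by μ_θ (3 steps, strictly decreasing):
  μ^(1)=5; μ^(2)=1/2; μ^(3)=-7

((0, 0, 2, 2, 0); (1, 1, 0, 0, 0); (0, 0, 1, 1, 1))


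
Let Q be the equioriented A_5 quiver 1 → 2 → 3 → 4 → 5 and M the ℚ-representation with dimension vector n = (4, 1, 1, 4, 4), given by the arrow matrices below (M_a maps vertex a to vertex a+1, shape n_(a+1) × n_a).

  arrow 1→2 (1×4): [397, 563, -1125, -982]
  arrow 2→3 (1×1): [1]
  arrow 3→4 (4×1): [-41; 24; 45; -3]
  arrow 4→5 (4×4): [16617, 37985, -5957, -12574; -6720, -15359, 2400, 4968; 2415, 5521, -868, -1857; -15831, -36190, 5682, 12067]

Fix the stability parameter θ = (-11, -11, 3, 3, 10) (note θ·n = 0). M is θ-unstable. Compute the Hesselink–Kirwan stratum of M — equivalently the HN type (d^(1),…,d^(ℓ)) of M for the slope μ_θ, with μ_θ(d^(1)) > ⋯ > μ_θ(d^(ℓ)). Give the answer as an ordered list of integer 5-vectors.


Interval decomposition of M: I[1,1]^3, I[1,4], I[4,5]^3, I[5,5].
HN type (ℓ=3): μ^(1)=10; μ^(2)=3; μ^(3)=-11

((0, 0, 0, 0, 4); (0, 0, 1, 4, 0); (4, 1, 0, 0, 0))


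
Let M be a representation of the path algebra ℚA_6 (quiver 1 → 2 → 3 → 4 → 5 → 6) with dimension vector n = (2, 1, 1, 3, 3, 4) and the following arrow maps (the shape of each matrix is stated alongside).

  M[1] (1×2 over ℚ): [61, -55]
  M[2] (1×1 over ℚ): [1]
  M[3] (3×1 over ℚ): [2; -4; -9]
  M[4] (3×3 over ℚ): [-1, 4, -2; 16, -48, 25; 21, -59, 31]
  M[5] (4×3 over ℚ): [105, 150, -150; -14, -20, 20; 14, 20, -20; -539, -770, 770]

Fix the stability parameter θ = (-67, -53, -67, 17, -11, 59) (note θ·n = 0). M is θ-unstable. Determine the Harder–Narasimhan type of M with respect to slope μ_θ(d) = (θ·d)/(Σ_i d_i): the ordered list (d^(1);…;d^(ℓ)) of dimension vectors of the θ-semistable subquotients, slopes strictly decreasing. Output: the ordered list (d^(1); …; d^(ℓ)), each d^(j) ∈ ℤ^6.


Barcode: M ≅ I[1,1], I[1,5], I[4,5], I[4,6], I[6,6]^3. HN layers by μ_θ (4 steps, strictly decreasing):
  μ^(1)=59; μ^(2)=3; μ^(3)=-60; μ^(4)=-67

((0, 0, 0, 0, 0, 4); (0, 0, 0, 3, 3, 0); (0, 1, 1, 0, 0, 0); (2, 0, 0, 0, 0, 0))
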